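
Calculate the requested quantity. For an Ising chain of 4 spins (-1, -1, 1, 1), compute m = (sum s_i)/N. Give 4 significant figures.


Step 1: Count up spins (+1): 2, down spins (-1): 2
Step 2: Total magnetization M = 2 - 2 = 0
Step 3: m = M/N = 0/4 = 0

0


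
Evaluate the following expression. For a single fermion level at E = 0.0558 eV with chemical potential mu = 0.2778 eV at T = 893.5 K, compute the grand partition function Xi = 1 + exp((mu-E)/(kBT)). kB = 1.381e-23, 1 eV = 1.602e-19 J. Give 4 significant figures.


Step 1: (mu - E) = 0.2778 - 0.0558 = 0.222 eV
Step 2: x = (mu-E)*eV/(kB*T) = 0.222*1.602e-19/(1.381e-23*893.5) = 2.882
Step 3: exp(x) = 17.85
Step 4: Xi = 1 + 17.85 = 18.85

18.85


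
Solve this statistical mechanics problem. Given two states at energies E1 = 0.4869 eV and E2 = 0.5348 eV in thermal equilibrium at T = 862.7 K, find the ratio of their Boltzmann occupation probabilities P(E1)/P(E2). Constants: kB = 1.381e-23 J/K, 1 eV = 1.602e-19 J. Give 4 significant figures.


Step 1: Compute energy difference dE = E1 - E2 = 0.4869 - 0.5348 = -0.0479 eV
Step 2: Convert to Joules: dE_J = -0.0479 * 1.602e-19 = -7.674e-21 J
Step 3: Compute exponent = -dE_J / (kB * T) = -(-7.674e-21) / (1.381e-23 * 862.7) = 0.6441
Step 4: P(E1)/P(E2) = exp(0.6441) = 1.904

1.904


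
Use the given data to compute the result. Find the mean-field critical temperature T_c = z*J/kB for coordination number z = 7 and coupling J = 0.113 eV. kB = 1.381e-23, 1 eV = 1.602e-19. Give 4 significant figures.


Step 1: z*J = 7*0.113 = 0.791 eV
Step 2: Convert to Joules: 0.791*1.602e-19 = 1.267e-19 J
Step 3: T_c = 1.267e-19 / 1.381e-23 = 9176 K

9176


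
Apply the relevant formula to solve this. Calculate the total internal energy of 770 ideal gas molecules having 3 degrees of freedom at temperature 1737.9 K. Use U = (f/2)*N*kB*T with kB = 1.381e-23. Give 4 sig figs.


Step 1: f/2 = 3/2 = 1.5
Step 2: N*kB*T = 770*1.381e-23*1737.9 = 1.848e-17
Step 3: U = 1.5 * 1.848e-17 = 2.772e-17 J

2.772e-17


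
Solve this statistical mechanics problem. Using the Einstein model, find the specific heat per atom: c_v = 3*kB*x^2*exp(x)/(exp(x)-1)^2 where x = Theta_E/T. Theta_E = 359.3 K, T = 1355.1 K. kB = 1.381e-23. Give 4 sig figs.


Step 1: x = Theta_E/T = 359.3/1355.1 = 0.2651
Step 2: x^2 = 0.0703
Step 3: exp(x) = 1.304
Step 4: c_v = 3*1.381e-23*0.0703*1.304/(1.304-1)^2 = 4.119e-23

4.119e-23


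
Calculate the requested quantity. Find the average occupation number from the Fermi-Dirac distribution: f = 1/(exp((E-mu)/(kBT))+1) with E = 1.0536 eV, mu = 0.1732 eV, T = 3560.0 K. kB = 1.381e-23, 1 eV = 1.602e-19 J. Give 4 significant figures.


Step 1: (E - mu) = 1.0536 - 0.1732 = 0.8804 eV
Step 2: Convert: (E-mu)*eV = 1.41e-19 J
Step 3: x = (E-mu)*eV/(kB*T) = 2.869
Step 4: f = 1/(exp(2.869)+1) = 0.05372

0.05372


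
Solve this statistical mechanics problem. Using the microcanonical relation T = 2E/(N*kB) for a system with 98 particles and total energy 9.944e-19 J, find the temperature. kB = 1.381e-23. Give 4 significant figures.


Step 1: Numerator = 2*E = 2*9.944e-19 = 1.989e-18 J
Step 2: Denominator = N*kB = 98*1.381e-23 = 1.353e-21
Step 3: T = 1.989e-18 / 1.353e-21 = 1470 K

1470


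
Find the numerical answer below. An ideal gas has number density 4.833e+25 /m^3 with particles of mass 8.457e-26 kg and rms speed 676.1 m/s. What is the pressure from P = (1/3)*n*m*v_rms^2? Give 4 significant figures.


Step 1: v_rms^2 = 676.1^2 = 4.571e+05
Step 2: n*m = 4.833e+25*8.457e-26 = 4.087
Step 3: P = (1/3)*4.087*4.571e+05 = 6.228e+05 Pa

6.228e+05


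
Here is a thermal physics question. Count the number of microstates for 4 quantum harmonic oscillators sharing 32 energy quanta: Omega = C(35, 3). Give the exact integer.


Step 1: Use binomial coefficient C(35, 3)
Step 2: Numerator = 35! / 32!
Step 3: Denominator = 3!
Step 4: Omega = 6545

6545


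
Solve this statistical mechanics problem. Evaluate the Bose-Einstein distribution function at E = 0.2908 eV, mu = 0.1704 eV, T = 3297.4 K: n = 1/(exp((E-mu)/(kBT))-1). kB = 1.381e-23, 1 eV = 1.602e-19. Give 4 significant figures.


Step 1: (E - mu) = 0.1204 eV
Step 2: x = (E-mu)*eV/(kB*T) = 0.1204*1.602e-19/(1.381e-23*3297.4) = 0.4236
Step 3: exp(x) = 1.527
Step 4: n = 1/(exp(x)-1) = 1.896

1.896


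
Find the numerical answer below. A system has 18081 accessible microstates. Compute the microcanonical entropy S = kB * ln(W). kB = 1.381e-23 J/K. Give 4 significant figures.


Step 1: ln(W) = ln(18081) = 9.803
Step 2: S = kB * ln(W) = 1.381e-23 * 9.803
Step 3: S = 1.354e-22 J/K

1.354e-22


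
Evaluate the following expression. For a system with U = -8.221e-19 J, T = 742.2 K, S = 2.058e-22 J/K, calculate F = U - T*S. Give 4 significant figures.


Step 1: T*S = 742.2 * 2.058e-22 = 1.527e-19 J
Step 2: F = U - T*S = -8.221e-19 - 1.527e-19
Step 3: F = -9.748e-19 J

-9.748e-19


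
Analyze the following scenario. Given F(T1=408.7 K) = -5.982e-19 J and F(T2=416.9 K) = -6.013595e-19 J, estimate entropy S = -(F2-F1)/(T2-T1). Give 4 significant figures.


Step 1: dF = F2 - F1 = -6.013595e-19 - (-5.982e-19) = -3.1595e-21 J
Step 2: dT = T2 - T1 = 416.9 - 408.7 = 8.2 K
Step 3: S = -dF/dT = -(-3.1595e-21)/8.2 = 3.853e-22 J/K

3.853e-22


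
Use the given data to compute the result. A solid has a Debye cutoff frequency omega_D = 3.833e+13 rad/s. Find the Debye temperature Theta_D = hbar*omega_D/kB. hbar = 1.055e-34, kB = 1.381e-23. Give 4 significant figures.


Step 1: hbar*omega_D = 1.055e-34 * 3.833e+13 = 4.044e-21 J
Step 2: Theta_D = 4.044e-21 / 1.381e-23
Step 3: Theta_D = 292.8 K

292.8


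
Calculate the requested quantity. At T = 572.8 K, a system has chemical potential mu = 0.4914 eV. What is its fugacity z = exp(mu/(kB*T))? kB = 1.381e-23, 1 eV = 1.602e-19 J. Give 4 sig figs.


Step 1: Convert mu to Joules: 0.4914*1.602e-19 = 7.872e-20 J
Step 2: kB*T = 1.381e-23*572.8 = 7.91e-21 J
Step 3: mu/(kB*T) = 9.952
Step 4: z = exp(9.952) = 2.099e+04

2.099e+04


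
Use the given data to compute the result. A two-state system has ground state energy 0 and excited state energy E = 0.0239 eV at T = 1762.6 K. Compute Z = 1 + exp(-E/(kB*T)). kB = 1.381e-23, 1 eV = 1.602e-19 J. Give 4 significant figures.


Step 1: Compute beta*E = E*eV/(kB*T) = 0.0239*1.602e-19/(1.381e-23*1762.6) = 0.1573
Step 2: exp(-beta*E) = exp(-0.1573) = 0.8545
Step 3: Z = 1 + 0.8545 = 1.854

1.854


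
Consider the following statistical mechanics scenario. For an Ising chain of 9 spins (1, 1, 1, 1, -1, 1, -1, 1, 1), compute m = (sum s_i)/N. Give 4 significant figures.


Step 1: Count up spins (+1): 7, down spins (-1): 2
Step 2: Total magnetization M = 7 - 2 = 5
Step 3: m = M/N = 5/9 = 0.5556

0.5556


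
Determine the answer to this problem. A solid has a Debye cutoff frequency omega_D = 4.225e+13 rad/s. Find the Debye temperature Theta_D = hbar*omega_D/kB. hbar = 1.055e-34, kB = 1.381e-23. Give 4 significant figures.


Step 1: hbar*omega_D = 1.055e-34 * 4.225e+13 = 4.457e-21 J
Step 2: Theta_D = 4.457e-21 / 1.381e-23
Step 3: Theta_D = 322.8 K

322.8


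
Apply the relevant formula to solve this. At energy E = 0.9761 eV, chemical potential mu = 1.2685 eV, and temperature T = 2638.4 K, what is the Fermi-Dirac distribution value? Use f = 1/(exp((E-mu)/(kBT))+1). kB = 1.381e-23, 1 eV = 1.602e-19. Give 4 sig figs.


Step 1: (E - mu) = 0.9761 - 1.2685 = -0.2924 eV
Step 2: Convert: (E-mu)*eV = -4.684e-20 J
Step 3: x = (E-mu)*eV/(kB*T) = -1.286
Step 4: f = 1/(exp(-1.286)+1) = 0.7834

0.7834


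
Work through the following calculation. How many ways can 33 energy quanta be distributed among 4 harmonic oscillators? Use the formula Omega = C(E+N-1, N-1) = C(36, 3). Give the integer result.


Step 1: Use binomial coefficient C(36, 3)
Step 2: Numerator = 36! / 33!
Step 3: Denominator = 3!
Step 4: Omega = 7140

7140


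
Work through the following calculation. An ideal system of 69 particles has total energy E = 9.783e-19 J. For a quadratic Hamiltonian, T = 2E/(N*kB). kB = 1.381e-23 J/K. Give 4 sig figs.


Step 1: Numerator = 2*E = 2*9.783e-19 = 1.957e-18 J
Step 2: Denominator = N*kB = 69*1.381e-23 = 9.529e-22
Step 3: T = 1.957e-18 / 9.529e-22 = 2053 K

2053


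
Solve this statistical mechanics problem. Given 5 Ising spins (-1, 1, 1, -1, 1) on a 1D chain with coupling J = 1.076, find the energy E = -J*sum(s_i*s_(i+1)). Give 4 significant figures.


Step 1: Nearest-neighbor products: -1, 1, -1, -1
Step 2: Sum of products = -2
Step 3: E = -1.076 * -2 = 2.152

2.152


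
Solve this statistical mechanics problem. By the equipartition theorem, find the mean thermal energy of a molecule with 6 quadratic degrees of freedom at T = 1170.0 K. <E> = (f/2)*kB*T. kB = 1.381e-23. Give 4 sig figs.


Step 1: f/2 = 6/2 = 3
Step 2: kB*T = 1.381e-23 * 1170.0 = 1.616e-20
Step 3: <E> = 3 * 1.616e-20 = 4.847e-20 J

4.847e-20


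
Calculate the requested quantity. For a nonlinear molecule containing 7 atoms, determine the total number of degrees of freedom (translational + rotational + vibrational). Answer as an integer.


Step 1: Translational DOF = 3
Step 2: Rotational DOF (nonlinear) = 3
Step 3: Vibrational DOF = 3*7 - 6 = 15
Step 4: Total = 3 + 3 + 15 = 21

21


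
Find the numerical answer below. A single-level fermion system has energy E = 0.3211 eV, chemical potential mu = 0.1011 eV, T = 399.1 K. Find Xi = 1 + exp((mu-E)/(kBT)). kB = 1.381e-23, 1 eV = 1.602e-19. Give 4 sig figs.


Step 1: (mu - E) = 0.1011 - 0.3211 = -0.22 eV
Step 2: x = (mu-E)*eV/(kB*T) = -0.22*1.602e-19/(1.381e-23*399.1) = -6.395
Step 3: exp(x) = 0.001671
Step 4: Xi = 1 + 0.001671 = 1.002

1.002


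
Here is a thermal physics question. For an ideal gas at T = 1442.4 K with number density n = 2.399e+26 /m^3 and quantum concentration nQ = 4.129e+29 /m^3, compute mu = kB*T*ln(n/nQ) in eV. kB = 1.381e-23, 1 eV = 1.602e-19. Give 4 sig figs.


Step 1: n/nQ = 2.399e+26/4.129e+29 = 0.000581
Step 2: ln(n/nQ) = -7.451
Step 3: mu = kB*T*ln(n/nQ) = 1.992e-20*-7.451 = -1.484e-19 J
Step 4: Convert to eV: -1.484e-19/1.602e-19 = -0.9264 eV

-0.9264


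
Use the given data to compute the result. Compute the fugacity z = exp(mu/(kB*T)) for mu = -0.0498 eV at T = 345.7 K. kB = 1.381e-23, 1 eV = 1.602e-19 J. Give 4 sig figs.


Step 1: Convert mu to Joules: -0.0498*1.602e-19 = -7.978e-21 J
Step 2: kB*T = 1.381e-23*345.7 = 4.774e-21 J
Step 3: mu/(kB*T) = -1.671
Step 4: z = exp(-1.671) = 0.188

0.188


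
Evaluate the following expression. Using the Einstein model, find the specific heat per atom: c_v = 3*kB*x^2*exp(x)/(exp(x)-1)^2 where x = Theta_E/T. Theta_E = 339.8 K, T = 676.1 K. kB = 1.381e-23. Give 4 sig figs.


Step 1: x = Theta_E/T = 339.8/676.1 = 0.5026
Step 2: x^2 = 0.2526
Step 3: exp(x) = 1.653
Step 4: c_v = 3*1.381e-23*0.2526*1.653/(1.653-1)^2 = 4.057e-23

4.057e-23


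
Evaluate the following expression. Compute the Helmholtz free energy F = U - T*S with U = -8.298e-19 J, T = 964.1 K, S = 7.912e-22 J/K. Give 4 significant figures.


Step 1: T*S = 964.1 * 7.912e-22 = 7.628e-19 J
Step 2: F = U - T*S = -8.298e-19 - 7.628e-19
Step 3: F = -1.593e-18 J

-1.593e-18


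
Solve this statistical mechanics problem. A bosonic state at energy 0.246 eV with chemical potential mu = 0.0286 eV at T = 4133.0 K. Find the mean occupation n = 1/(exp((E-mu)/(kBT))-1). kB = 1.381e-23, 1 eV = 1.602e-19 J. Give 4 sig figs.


Step 1: (E - mu) = 0.2174 eV
Step 2: x = (E-mu)*eV/(kB*T) = 0.2174*1.602e-19/(1.381e-23*4133.0) = 0.6102
Step 3: exp(x) = 1.841
Step 4: n = 1/(exp(x)-1) = 1.189

1.189


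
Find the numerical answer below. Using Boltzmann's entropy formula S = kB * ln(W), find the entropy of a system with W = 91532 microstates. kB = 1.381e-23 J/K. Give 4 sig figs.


Step 1: ln(W) = ln(91532) = 11.42
Step 2: S = kB * ln(W) = 1.381e-23 * 11.42
Step 3: S = 1.578e-22 J/K

1.578e-22


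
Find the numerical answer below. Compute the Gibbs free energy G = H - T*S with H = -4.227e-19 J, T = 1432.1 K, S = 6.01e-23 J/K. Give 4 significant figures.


Step 1: T*S = 1432.1 * 6.01e-23 = 8.607e-20 J
Step 2: G = H - T*S = -4.227e-19 - 8.607e-20
Step 3: G = -5.088e-19 J

-5.088e-19


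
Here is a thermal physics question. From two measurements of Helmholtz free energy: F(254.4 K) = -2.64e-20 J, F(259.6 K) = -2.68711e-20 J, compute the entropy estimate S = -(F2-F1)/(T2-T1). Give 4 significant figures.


Step 1: dF = F2 - F1 = -2.68711e-20 - (-2.64e-20) = -4.711e-22 J
Step 2: dT = T2 - T1 = 259.6 - 254.4 = 5.2 K
Step 3: S = -dF/dT = -(-4.711e-22)/5.2 = 9.06e-23 J/K

9.06e-23


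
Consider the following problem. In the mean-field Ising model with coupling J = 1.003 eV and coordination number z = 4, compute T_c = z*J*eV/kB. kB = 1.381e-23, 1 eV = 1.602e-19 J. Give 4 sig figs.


Step 1: z*J = 4*1.003 = 4.012 eV
Step 2: Convert to Joules: 4.012*1.602e-19 = 6.427e-19 J
Step 3: T_c = 6.427e-19 / 1.381e-23 = 4.654e+04 K

4.654e+04


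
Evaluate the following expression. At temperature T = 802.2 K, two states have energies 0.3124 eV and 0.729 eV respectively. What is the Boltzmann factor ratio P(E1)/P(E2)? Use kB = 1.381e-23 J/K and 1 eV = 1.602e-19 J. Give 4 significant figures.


Step 1: Compute energy difference dE = E1 - E2 = 0.3124 - 0.729 = -0.4166 eV
Step 2: Convert to Joules: dE_J = -0.4166 * 1.602e-19 = -6.674e-20 J
Step 3: Compute exponent = -dE_J / (kB * T) = -(-6.674e-20) / (1.381e-23 * 802.2) = 6.024
Step 4: P(E1)/P(E2) = exp(6.024) = 413.3

413.3


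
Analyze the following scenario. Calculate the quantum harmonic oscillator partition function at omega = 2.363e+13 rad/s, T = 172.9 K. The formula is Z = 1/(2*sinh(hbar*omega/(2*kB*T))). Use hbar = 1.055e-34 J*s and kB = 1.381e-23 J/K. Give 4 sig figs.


Step 1: Compute x = hbar*omega/(kB*T) = 1.055e-34*2.363e+13/(1.381e-23*172.9) = 1.044
Step 2: x/2 = 0.522
Step 3: sinh(x/2) = 0.5461
Step 4: Z = 1/(2*0.5461) = 0.9156

0.9156


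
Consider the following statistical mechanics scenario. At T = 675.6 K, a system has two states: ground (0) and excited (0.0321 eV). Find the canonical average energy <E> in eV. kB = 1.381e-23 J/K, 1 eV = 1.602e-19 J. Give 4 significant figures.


Step 1: beta*E = 0.0321*1.602e-19/(1.381e-23*675.6) = 0.5512
Step 2: exp(-beta*E) = 0.5763
Step 3: <E> = 0.0321*0.5763/(1+0.5763) = 0.01174 eV

0.01174


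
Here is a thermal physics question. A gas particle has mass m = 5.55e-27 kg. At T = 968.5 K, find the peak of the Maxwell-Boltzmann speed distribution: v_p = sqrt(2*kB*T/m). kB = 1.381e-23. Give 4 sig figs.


Step 1: Numerator = 2*kB*T = 2*1.381e-23*968.5 = 2.675e-20
Step 2: Ratio = 2.675e-20 / 5.55e-27 = 4.82e+06
Step 3: v_p = sqrt(4.82e+06) = 2195 m/s

2195


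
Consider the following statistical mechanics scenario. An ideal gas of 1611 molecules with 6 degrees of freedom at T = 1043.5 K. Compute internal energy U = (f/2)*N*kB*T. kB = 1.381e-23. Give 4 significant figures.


Step 1: f/2 = 6/2 = 3.0
Step 2: N*kB*T = 1611*1.381e-23*1043.5 = 2.322e-17
Step 3: U = 3.0 * 2.322e-17 = 6.965e-17 J

6.965e-17


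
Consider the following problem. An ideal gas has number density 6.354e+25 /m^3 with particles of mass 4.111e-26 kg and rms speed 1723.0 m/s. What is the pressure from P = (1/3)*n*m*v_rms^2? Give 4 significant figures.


Step 1: v_rms^2 = 1723.0^2 = 2.969e+06
Step 2: n*m = 6.354e+25*4.111e-26 = 2.612
Step 3: P = (1/3)*2.612*2.969e+06 = 2.585e+06 Pa

2.585e+06


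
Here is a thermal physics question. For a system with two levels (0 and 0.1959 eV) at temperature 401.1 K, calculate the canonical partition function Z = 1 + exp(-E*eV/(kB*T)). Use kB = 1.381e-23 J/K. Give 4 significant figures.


Step 1: Compute beta*E = E*eV/(kB*T) = 0.1959*1.602e-19/(1.381e-23*401.1) = 5.666
Step 2: exp(-beta*E) = exp(-5.666) = 0.003463
Step 3: Z = 1 + 0.003463 = 1.003

1.003


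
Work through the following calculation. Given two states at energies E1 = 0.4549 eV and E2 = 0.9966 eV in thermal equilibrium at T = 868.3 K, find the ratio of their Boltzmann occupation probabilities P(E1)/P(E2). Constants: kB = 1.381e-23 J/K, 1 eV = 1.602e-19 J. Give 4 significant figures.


Step 1: Compute energy difference dE = E1 - E2 = 0.4549 - 0.9966 = -0.5417 eV
Step 2: Convert to Joules: dE_J = -0.5417 * 1.602e-19 = -8.678e-20 J
Step 3: Compute exponent = -dE_J / (kB * T) = -(-8.678e-20) / (1.381e-23 * 868.3) = 7.237
Step 4: P(E1)/P(E2) = exp(7.237) = 1390

1390


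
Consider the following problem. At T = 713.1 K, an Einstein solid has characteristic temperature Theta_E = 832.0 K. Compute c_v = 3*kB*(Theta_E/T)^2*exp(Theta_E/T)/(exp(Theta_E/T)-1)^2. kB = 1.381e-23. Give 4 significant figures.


Step 1: x = Theta_E/T = 832.0/713.1 = 1.167
Step 2: x^2 = 1.361
Step 3: exp(x) = 3.211
Step 4: c_v = 3*1.381e-23*1.361*3.211/(3.211-1)^2 = 3.703e-23

3.703e-23


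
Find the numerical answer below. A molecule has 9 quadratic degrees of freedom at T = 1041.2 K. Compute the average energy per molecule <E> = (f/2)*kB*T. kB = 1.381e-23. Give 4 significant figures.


Step 1: f/2 = 9/2 = 4.5
Step 2: kB*T = 1.381e-23 * 1041.2 = 1.438e-20
Step 3: <E> = 4.5 * 1.438e-20 = 6.471e-20 J

6.471e-20


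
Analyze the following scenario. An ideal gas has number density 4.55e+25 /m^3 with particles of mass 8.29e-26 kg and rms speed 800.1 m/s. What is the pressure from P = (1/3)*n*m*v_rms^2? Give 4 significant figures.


Step 1: v_rms^2 = 800.1^2 = 6.402e+05
Step 2: n*m = 4.55e+25*8.29e-26 = 3.772
Step 3: P = (1/3)*3.772*6.402e+05 = 8.049e+05 Pa

8.049e+05


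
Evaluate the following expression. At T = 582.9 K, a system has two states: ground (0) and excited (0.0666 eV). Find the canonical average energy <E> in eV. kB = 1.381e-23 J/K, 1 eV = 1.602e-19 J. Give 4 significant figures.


Step 1: beta*E = 0.0666*1.602e-19/(1.381e-23*582.9) = 1.325
Step 2: exp(-beta*E) = 0.2657
Step 3: <E> = 0.0666*0.2657/(1+0.2657) = 0.01398 eV

0.01398


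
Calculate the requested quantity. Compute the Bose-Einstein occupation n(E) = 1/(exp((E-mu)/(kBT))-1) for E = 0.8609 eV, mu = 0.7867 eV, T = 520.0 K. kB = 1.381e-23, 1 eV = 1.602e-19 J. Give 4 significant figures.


Step 1: (E - mu) = 0.0742 eV
Step 2: x = (E-mu)*eV/(kB*T) = 0.0742*1.602e-19/(1.381e-23*520.0) = 1.655
Step 3: exp(x) = 5.235
Step 4: n = 1/(exp(x)-1) = 0.2362

0.2362


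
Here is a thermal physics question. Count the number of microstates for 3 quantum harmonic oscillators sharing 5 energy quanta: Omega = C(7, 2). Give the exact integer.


Step 1: Use binomial coefficient C(7, 2)
Step 2: Numerator = 7! / 5!
Step 3: Denominator = 2!
Step 4: Omega = 21

21


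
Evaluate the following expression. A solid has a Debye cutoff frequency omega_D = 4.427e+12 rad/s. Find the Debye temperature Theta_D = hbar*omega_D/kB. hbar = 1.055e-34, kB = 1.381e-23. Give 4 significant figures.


Step 1: hbar*omega_D = 1.055e-34 * 4.427e+12 = 4.67e-22 J
Step 2: Theta_D = 4.67e-22 / 1.381e-23
Step 3: Theta_D = 33.82 K

33.82


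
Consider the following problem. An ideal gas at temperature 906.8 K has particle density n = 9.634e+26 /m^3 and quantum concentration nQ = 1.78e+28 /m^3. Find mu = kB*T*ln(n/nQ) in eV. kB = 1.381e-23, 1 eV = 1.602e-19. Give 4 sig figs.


Step 1: n/nQ = 9.634e+26/1.78e+28 = 0.05412
Step 2: ln(n/nQ) = -2.916
Step 3: mu = kB*T*ln(n/nQ) = 1.252e-20*-2.916 = -3.652e-20 J
Step 4: Convert to eV: -3.652e-20/1.602e-19 = -0.228 eV

-0.228


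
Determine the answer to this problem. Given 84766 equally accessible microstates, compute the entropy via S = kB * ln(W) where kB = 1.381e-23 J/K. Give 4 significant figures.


Step 1: ln(W) = ln(84766) = 11.35
Step 2: S = kB * ln(W) = 1.381e-23 * 11.35
Step 3: S = 1.567e-22 J/K

1.567e-22


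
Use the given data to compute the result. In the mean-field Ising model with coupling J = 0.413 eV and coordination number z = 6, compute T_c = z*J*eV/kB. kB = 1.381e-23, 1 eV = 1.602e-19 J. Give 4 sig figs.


Step 1: z*J = 6*0.413 = 2.478 eV
Step 2: Convert to Joules: 2.478*1.602e-19 = 3.97e-19 J
Step 3: T_c = 3.97e-19 / 1.381e-23 = 2.875e+04 K

2.875e+04


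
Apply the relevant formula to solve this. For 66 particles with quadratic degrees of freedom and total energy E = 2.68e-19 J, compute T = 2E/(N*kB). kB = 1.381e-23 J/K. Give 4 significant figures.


Step 1: Numerator = 2*E = 2*2.68e-19 = 5.36e-19 J
Step 2: Denominator = N*kB = 66*1.381e-23 = 9.115e-22
Step 3: T = 5.36e-19 / 9.115e-22 = 588.1 K

588.1


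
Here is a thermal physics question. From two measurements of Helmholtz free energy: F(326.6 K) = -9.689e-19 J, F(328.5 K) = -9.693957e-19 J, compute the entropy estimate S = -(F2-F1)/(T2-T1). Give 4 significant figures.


Step 1: dF = F2 - F1 = -9.693957e-19 - (-9.689e-19) = -4.957e-22 J
Step 2: dT = T2 - T1 = 328.5 - 326.6 = 1.9 K
Step 3: S = -dF/dT = -(-4.957e-22)/1.9 = 2.609e-22 J/K

2.609e-22


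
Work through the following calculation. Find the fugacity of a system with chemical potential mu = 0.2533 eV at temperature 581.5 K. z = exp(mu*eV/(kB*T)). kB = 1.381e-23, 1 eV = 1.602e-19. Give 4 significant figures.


Step 1: Convert mu to Joules: 0.2533*1.602e-19 = 4.058e-20 J
Step 2: kB*T = 1.381e-23*581.5 = 8.031e-21 J
Step 3: mu/(kB*T) = 5.053
Step 4: z = exp(5.053) = 156.5

156.5


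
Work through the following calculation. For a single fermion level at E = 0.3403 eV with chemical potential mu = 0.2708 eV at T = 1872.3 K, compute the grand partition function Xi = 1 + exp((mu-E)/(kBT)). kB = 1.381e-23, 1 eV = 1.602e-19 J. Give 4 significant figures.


Step 1: (mu - E) = 0.2708 - 0.3403 = -0.0695 eV
Step 2: x = (mu-E)*eV/(kB*T) = -0.0695*1.602e-19/(1.381e-23*1872.3) = -0.4306
Step 3: exp(x) = 0.6501
Step 4: Xi = 1 + 0.6501 = 1.65

1.65


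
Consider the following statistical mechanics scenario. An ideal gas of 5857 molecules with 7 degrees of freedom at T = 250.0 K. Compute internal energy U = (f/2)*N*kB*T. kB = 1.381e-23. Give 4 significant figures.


Step 1: f/2 = 7/2 = 3.5
Step 2: N*kB*T = 5857*1.381e-23*250.0 = 2.022e-17
Step 3: U = 3.5 * 2.022e-17 = 7.077e-17 J

7.077e-17


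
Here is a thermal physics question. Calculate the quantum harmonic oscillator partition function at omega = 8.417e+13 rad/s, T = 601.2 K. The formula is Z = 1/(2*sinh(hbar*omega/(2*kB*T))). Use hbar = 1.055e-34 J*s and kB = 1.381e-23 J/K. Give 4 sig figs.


Step 1: Compute x = hbar*omega/(kB*T) = 1.055e-34*8.417e+13/(1.381e-23*601.2) = 1.07
Step 2: x/2 = 0.5348
Step 3: sinh(x/2) = 0.5606
Step 4: Z = 1/(2*0.5606) = 0.8919

0.8919


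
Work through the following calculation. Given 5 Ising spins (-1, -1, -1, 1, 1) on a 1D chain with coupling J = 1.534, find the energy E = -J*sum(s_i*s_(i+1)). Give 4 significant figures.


Step 1: Nearest-neighbor products: 1, 1, -1, 1
Step 2: Sum of products = 2
Step 3: E = -1.534 * 2 = -3.068

-3.068


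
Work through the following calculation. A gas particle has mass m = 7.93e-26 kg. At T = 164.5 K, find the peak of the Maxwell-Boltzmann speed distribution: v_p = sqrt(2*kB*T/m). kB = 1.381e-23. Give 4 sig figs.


Step 1: Numerator = 2*kB*T = 2*1.381e-23*164.5 = 4.543e-21
Step 2: Ratio = 4.543e-21 / 7.93e-26 = 5.729e+04
Step 3: v_p = sqrt(5.729e+04) = 239.4 m/s

239.4


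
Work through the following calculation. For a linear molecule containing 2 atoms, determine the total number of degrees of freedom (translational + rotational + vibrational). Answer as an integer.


Step 1: Translational DOF = 3
Step 2: Rotational DOF (linear) = 2
Step 3: Vibrational DOF = 3*2 - 5 = 1
Step 4: Total = 3 + 2 + 1 = 6

6


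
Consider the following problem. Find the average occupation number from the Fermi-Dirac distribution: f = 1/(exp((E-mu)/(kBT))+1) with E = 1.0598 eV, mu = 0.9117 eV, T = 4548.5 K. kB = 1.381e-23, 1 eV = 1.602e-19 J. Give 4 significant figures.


Step 1: (E - mu) = 1.0598 - 0.9117 = 0.1481 eV
Step 2: Convert: (E-mu)*eV = 2.373e-20 J
Step 3: x = (E-mu)*eV/(kB*T) = 0.3777
Step 4: f = 1/(exp(0.3777)+1) = 0.4067

0.4067


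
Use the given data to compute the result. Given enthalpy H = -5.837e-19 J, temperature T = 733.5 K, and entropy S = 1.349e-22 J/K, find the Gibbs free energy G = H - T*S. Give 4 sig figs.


Step 1: T*S = 733.5 * 1.349e-22 = 9.895e-20 J
Step 2: G = H - T*S = -5.837e-19 - 9.895e-20
Step 3: G = -6.826e-19 J

-6.826e-19


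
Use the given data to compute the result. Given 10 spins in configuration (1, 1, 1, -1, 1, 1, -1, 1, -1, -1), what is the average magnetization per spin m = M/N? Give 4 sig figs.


Step 1: Count up spins (+1): 6, down spins (-1): 4
Step 2: Total magnetization M = 6 - 4 = 2
Step 3: m = M/N = 2/10 = 0.2

0.2


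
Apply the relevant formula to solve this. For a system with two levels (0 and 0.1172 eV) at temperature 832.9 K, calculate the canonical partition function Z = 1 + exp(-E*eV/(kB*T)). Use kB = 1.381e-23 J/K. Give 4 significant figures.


Step 1: Compute beta*E = E*eV/(kB*T) = 0.1172*1.602e-19/(1.381e-23*832.9) = 1.632
Step 2: exp(-beta*E) = exp(-1.632) = 0.1955
Step 3: Z = 1 + 0.1955 = 1.195

1.195


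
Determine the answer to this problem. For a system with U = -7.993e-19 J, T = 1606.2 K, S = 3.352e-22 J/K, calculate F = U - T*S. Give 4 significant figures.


Step 1: T*S = 1606.2 * 3.352e-22 = 5.384e-19 J
Step 2: F = U - T*S = -7.993e-19 - 5.384e-19
Step 3: F = -1.338e-18 J

-1.338e-18


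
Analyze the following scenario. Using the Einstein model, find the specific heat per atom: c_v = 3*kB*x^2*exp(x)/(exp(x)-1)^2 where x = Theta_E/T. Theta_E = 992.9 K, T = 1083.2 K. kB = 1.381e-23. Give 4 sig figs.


Step 1: x = Theta_E/T = 992.9/1083.2 = 0.9166
Step 2: x^2 = 0.8402
Step 3: exp(x) = 2.501
Step 4: c_v = 3*1.381e-23*0.8402*2.501/(2.501-1)^2 = 3.865e-23

3.865e-23


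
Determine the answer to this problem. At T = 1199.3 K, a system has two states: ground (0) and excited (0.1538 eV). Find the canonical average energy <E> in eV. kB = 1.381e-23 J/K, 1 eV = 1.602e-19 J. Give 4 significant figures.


Step 1: beta*E = 0.1538*1.602e-19/(1.381e-23*1199.3) = 1.488
Step 2: exp(-beta*E) = 0.2259
Step 3: <E> = 0.1538*0.2259/(1+0.2259) = 0.02834 eV

0.02834


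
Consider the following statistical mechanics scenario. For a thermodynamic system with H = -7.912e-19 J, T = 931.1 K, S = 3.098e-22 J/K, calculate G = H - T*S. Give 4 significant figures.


Step 1: T*S = 931.1 * 3.098e-22 = 2.885e-19 J
Step 2: G = H - T*S = -7.912e-19 - 2.885e-19
Step 3: G = -1.08e-18 J

-1.08e-18


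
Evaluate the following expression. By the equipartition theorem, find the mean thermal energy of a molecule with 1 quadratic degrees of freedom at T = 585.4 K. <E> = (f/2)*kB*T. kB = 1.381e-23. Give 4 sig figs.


Step 1: f/2 = 1/2 = 0.5
Step 2: kB*T = 1.381e-23 * 585.4 = 8.084e-21
Step 3: <E> = 0.5 * 8.084e-21 = 4.042e-21 J

4.042e-21


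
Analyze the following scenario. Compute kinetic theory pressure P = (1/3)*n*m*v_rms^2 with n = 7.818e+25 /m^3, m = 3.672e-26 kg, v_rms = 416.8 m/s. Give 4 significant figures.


Step 1: v_rms^2 = 416.8^2 = 1.737e+05
Step 2: n*m = 7.818e+25*3.672e-26 = 2.871
Step 3: P = (1/3)*2.871*1.737e+05 = 1.662e+05 Pa

1.662e+05


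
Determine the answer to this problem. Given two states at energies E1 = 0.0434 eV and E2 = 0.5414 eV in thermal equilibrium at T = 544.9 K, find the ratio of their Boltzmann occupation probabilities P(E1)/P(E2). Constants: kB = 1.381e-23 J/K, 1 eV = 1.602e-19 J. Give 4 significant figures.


Step 1: Compute energy difference dE = E1 - E2 = 0.0434 - 0.5414 = -0.498 eV
Step 2: Convert to Joules: dE_J = -0.498 * 1.602e-19 = -7.978e-20 J
Step 3: Compute exponent = -dE_J / (kB * T) = -(-7.978e-20) / (1.381e-23 * 544.9) = 10.6
Step 4: P(E1)/P(E2) = exp(10.6) = 4.021e+04

4.021e+04


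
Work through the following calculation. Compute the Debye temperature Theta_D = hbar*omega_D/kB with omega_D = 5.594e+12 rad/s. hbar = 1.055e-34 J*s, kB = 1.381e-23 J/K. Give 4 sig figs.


Step 1: hbar*omega_D = 1.055e-34 * 5.594e+12 = 5.902e-22 J
Step 2: Theta_D = 5.902e-22 / 1.381e-23
Step 3: Theta_D = 42.73 K

42.73


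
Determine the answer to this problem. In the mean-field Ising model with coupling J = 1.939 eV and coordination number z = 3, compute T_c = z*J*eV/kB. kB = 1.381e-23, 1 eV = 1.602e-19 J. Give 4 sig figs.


Step 1: z*J = 3*1.939 = 5.817 eV
Step 2: Convert to Joules: 5.817*1.602e-19 = 9.319e-19 J
Step 3: T_c = 9.319e-19 / 1.381e-23 = 6.748e+04 K

6.748e+04


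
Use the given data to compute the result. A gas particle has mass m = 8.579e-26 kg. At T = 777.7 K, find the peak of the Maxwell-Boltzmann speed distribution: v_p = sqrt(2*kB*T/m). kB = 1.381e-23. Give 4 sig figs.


Step 1: Numerator = 2*kB*T = 2*1.381e-23*777.7 = 2.148e-20
Step 2: Ratio = 2.148e-20 / 8.579e-26 = 2.504e+05
Step 3: v_p = sqrt(2.504e+05) = 500.4 m/s

500.4


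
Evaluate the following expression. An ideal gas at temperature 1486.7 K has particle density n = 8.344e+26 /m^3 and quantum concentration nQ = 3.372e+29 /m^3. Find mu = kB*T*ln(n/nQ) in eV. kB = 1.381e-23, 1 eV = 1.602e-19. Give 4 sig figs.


Step 1: n/nQ = 8.344e+26/3.372e+29 = 0.002474
Step 2: ln(n/nQ) = -6.002
Step 3: mu = kB*T*ln(n/nQ) = 2.053e-20*-6.002 = -1.232e-19 J
Step 4: Convert to eV: -1.232e-19/1.602e-19 = -0.7692 eV

-0.7692


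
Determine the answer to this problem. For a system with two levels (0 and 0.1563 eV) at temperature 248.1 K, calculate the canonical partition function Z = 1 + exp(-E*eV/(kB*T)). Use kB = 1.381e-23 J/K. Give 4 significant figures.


Step 1: Compute beta*E = E*eV/(kB*T) = 0.1563*1.602e-19/(1.381e-23*248.1) = 7.308
Step 2: exp(-beta*E) = exp(-7.308) = 0.0006701
Step 3: Z = 1 + 0.0006701 = 1.001

1.001


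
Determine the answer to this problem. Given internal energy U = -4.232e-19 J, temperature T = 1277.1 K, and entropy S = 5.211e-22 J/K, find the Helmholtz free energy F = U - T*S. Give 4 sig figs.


Step 1: T*S = 1277.1 * 5.211e-22 = 6.655e-19 J
Step 2: F = U - T*S = -4.232e-19 - 6.655e-19
Step 3: F = -1.089e-18 J

-1.089e-18


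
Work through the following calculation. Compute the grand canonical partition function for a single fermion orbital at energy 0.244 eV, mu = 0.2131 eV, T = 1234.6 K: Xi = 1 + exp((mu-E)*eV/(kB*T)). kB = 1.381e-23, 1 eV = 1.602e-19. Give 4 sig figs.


Step 1: (mu - E) = 0.2131 - 0.244 = -0.0309 eV
Step 2: x = (mu-E)*eV/(kB*T) = -0.0309*1.602e-19/(1.381e-23*1234.6) = -0.2903
Step 3: exp(x) = 0.748
Step 4: Xi = 1 + 0.748 = 1.748

1.748


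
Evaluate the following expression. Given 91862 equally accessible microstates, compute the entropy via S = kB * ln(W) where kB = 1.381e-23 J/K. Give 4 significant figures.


Step 1: ln(W) = ln(91862) = 11.43
Step 2: S = kB * ln(W) = 1.381e-23 * 11.43
Step 3: S = 1.578e-22 J/K

1.578e-22


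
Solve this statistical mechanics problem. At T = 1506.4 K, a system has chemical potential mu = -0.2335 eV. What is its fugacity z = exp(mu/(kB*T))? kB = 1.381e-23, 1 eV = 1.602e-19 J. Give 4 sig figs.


Step 1: Convert mu to Joules: -0.2335*1.602e-19 = -3.741e-20 J
Step 2: kB*T = 1.381e-23*1506.4 = 2.08e-20 J
Step 3: mu/(kB*T) = -1.798
Step 4: z = exp(-1.798) = 0.1656

0.1656


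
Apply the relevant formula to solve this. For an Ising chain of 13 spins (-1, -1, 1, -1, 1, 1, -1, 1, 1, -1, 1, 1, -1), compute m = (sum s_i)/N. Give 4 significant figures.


Step 1: Count up spins (+1): 7, down spins (-1): 6
Step 2: Total magnetization M = 7 - 6 = 1
Step 3: m = M/N = 1/13 = 0.07692

0.07692


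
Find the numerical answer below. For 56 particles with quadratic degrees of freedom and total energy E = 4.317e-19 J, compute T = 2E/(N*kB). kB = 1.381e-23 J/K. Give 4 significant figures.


Step 1: Numerator = 2*E = 2*4.317e-19 = 8.634e-19 J
Step 2: Denominator = N*kB = 56*1.381e-23 = 7.734e-22
Step 3: T = 8.634e-19 / 7.734e-22 = 1116 K

1116


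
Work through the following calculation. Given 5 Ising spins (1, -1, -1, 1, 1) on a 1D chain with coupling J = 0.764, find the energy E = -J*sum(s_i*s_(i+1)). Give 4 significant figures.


Step 1: Nearest-neighbor products: -1, 1, -1, 1
Step 2: Sum of products = 0
Step 3: E = -0.764 * 0 = 0

0


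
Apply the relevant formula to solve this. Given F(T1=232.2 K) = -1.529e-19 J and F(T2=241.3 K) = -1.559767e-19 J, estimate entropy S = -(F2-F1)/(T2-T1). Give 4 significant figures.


Step 1: dF = F2 - F1 = -1.559767e-19 - (-1.529e-19) = -3.0767e-21 J
Step 2: dT = T2 - T1 = 241.3 - 232.2 = 9.1 K
Step 3: S = -dF/dT = -(-3.0767e-21)/9.1 = 3.381e-22 J/K

3.381e-22


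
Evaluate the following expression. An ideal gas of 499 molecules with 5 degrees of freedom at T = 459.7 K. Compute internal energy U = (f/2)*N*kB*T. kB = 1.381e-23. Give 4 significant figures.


Step 1: f/2 = 5/2 = 2.5
Step 2: N*kB*T = 499*1.381e-23*459.7 = 3.168e-18
Step 3: U = 2.5 * 3.168e-18 = 7.92e-18 J

7.92e-18


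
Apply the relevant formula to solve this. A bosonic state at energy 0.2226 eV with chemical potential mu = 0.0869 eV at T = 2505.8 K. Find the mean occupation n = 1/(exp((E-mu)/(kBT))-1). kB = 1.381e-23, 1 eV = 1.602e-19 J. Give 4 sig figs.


Step 1: (E - mu) = 0.1357 eV
Step 2: x = (E-mu)*eV/(kB*T) = 0.1357*1.602e-19/(1.381e-23*2505.8) = 0.6282
Step 3: exp(x) = 1.874
Step 4: n = 1/(exp(x)-1) = 1.144

1.144


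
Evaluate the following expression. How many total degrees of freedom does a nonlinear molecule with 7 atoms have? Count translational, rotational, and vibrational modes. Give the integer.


Step 1: Translational DOF = 3
Step 2: Rotational DOF (nonlinear) = 3
Step 3: Vibrational DOF = 3*7 - 6 = 15
Step 4: Total = 3 + 3 + 15 = 21

21


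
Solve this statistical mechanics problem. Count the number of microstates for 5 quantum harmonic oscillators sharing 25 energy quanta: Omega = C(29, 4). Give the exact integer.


Step 1: Use binomial coefficient C(29, 4)
Step 2: Numerator = 29! / 25!
Step 3: Denominator = 4!
Step 4: Omega = 23751

23751


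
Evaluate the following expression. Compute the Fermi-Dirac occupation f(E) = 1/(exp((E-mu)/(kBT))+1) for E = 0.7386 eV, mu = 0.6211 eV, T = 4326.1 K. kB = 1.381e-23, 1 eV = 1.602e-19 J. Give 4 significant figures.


Step 1: (E - mu) = 0.7386 - 0.6211 = 0.1175 eV
Step 2: Convert: (E-mu)*eV = 1.882e-20 J
Step 3: x = (E-mu)*eV/(kB*T) = 0.3151
Step 4: f = 1/(exp(0.3151)+1) = 0.4219

0.4219


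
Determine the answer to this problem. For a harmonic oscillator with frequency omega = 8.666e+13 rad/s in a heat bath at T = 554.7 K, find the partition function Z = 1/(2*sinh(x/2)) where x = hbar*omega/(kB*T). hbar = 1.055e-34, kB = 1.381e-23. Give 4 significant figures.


Step 1: Compute x = hbar*omega/(kB*T) = 1.055e-34*8.666e+13/(1.381e-23*554.7) = 1.193
Step 2: x/2 = 0.5967
Step 3: sinh(x/2) = 0.6328
Step 4: Z = 1/(2*0.6328) = 0.7901

0.7901


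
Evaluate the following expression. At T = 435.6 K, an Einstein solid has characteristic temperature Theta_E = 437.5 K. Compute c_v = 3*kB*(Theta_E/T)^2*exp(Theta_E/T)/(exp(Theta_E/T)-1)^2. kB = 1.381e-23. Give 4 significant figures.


Step 1: x = Theta_E/T = 437.5/435.6 = 1.004
Step 2: x^2 = 1.009
Step 3: exp(x) = 2.73
Step 4: c_v = 3*1.381e-23*1.009*2.73/(2.73-1)^2 = 3.812e-23

3.812e-23


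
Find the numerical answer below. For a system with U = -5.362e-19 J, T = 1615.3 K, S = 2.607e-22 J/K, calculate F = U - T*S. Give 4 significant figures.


Step 1: T*S = 1615.3 * 2.607e-22 = 4.211e-19 J
Step 2: F = U - T*S = -5.362e-19 - 4.211e-19
Step 3: F = -9.573e-19 J

-9.573e-19


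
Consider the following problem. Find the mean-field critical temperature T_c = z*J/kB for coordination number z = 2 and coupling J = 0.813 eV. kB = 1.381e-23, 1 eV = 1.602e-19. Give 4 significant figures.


Step 1: z*J = 2*0.813 = 1.626 eV
Step 2: Convert to Joules: 1.626*1.602e-19 = 2.605e-19 J
Step 3: T_c = 2.605e-19 / 1.381e-23 = 1.886e+04 K

1.886e+04


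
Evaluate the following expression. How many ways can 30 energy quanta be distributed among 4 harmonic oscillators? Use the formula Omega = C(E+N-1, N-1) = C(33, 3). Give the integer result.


Step 1: Use binomial coefficient C(33, 3)
Step 2: Numerator = 33! / 30!
Step 3: Denominator = 3!
Step 4: Omega = 5456

5456


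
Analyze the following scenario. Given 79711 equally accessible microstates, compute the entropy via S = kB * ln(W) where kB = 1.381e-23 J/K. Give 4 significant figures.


Step 1: ln(W) = ln(79711) = 11.29
Step 2: S = kB * ln(W) = 1.381e-23 * 11.29
Step 3: S = 1.559e-22 J/K

1.559e-22


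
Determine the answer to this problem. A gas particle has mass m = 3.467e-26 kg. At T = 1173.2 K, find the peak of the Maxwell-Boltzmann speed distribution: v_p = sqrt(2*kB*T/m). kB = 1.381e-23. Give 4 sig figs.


Step 1: Numerator = 2*kB*T = 2*1.381e-23*1173.2 = 3.24e-20
Step 2: Ratio = 3.24e-20 / 3.467e-26 = 9.346e+05
Step 3: v_p = sqrt(9.346e+05) = 966.8 m/s

966.8


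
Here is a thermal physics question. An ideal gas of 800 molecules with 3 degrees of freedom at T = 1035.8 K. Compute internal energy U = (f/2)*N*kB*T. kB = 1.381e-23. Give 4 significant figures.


Step 1: f/2 = 3/2 = 1.5
Step 2: N*kB*T = 800*1.381e-23*1035.8 = 1.144e-17
Step 3: U = 1.5 * 1.144e-17 = 1.717e-17 J

1.717e-17


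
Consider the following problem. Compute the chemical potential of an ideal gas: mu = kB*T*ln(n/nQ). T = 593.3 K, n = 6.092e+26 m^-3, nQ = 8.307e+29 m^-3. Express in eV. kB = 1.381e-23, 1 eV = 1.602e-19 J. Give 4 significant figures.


Step 1: n/nQ = 6.092e+26/8.307e+29 = 0.0007334
Step 2: ln(n/nQ) = -7.218
Step 3: mu = kB*T*ln(n/nQ) = 8.193e-21*-7.218 = -5.914e-20 J
Step 4: Convert to eV: -5.914e-20/1.602e-19 = -0.3692 eV

-0.3692


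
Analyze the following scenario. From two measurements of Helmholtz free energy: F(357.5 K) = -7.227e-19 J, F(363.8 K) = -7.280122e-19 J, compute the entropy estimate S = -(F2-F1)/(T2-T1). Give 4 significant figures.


Step 1: dF = F2 - F1 = -7.280122e-19 - (-7.227e-19) = -5.3122e-21 J
Step 2: dT = T2 - T1 = 363.8 - 357.5 = 6.3 K
Step 3: S = -dF/dT = -(-5.3122e-21)/6.3 = 8.432e-22 J/K

8.432e-22


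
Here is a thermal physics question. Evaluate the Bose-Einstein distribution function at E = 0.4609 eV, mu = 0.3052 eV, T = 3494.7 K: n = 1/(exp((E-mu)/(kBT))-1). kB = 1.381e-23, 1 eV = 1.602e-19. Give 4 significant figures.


Step 1: (E - mu) = 0.1557 eV
Step 2: x = (E-mu)*eV/(kB*T) = 0.1557*1.602e-19/(1.381e-23*3494.7) = 0.5168
Step 3: exp(x) = 1.677
Step 4: n = 1/(exp(x)-1) = 1.478

1.478


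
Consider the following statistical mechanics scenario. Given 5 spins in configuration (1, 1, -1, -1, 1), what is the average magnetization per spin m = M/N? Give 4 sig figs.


Step 1: Count up spins (+1): 3, down spins (-1): 2
Step 2: Total magnetization M = 3 - 2 = 1
Step 3: m = M/N = 1/5 = 0.2

0.2


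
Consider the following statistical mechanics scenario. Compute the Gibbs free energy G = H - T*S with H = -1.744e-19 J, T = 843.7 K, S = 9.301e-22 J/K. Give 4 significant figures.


Step 1: T*S = 843.7 * 9.301e-22 = 7.847e-19 J
Step 2: G = H - T*S = -1.744e-19 - 7.847e-19
Step 3: G = -9.591e-19 J

-9.591e-19


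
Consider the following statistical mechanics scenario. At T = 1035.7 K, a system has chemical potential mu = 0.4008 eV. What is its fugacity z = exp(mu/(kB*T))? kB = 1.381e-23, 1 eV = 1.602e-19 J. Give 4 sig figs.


Step 1: Convert mu to Joules: 0.4008*1.602e-19 = 6.421e-20 J
Step 2: kB*T = 1.381e-23*1035.7 = 1.43e-20 J
Step 3: mu/(kB*T) = 4.489
Step 4: z = exp(4.489) = 89.04

89.04


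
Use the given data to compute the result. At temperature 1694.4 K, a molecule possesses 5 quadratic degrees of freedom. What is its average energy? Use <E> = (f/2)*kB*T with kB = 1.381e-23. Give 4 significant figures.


Step 1: f/2 = 5/2 = 2.5
Step 2: kB*T = 1.381e-23 * 1694.4 = 2.34e-20
Step 3: <E> = 2.5 * 2.34e-20 = 5.85e-20 J

5.85e-20


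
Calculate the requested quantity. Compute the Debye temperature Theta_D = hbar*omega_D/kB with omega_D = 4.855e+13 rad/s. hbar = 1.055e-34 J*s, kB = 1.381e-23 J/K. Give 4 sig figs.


Step 1: hbar*omega_D = 1.055e-34 * 4.855e+13 = 5.122e-21 J
Step 2: Theta_D = 5.122e-21 / 1.381e-23
Step 3: Theta_D = 370.9 K

370.9
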